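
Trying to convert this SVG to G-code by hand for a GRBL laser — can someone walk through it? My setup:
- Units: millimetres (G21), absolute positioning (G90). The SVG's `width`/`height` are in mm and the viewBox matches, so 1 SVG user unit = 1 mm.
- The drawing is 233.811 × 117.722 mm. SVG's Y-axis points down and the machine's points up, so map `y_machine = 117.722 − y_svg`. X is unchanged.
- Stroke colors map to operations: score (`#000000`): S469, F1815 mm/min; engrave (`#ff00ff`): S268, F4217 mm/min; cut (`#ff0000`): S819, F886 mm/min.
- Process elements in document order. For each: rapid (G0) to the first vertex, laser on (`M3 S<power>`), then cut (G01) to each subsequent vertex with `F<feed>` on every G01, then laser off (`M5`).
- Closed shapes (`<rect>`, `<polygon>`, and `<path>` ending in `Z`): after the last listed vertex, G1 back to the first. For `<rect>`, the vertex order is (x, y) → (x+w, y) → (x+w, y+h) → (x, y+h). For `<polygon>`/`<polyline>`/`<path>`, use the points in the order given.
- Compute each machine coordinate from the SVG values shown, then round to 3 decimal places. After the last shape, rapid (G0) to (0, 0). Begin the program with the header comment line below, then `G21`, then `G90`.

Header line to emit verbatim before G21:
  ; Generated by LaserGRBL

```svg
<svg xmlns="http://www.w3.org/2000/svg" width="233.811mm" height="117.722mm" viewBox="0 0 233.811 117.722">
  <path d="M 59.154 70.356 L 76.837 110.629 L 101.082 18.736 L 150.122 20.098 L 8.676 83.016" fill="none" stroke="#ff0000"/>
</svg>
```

; Generated by LaserGRBL
G21
G90
G0 X59.154 Y47.366
M3 S819
G01 X76.837 Y7.093 F886
G01 X101.082 Y98.986 F886
G01 X150.122 Y97.624 F886
G01 X8.676 Y34.706 F886
M5
G0 X0.000 Y0.000

1 u = 1 mm; y_m = 117.722 − y.

[1] `<path>` open polyline, #ff0000→cut S819 F886: (59.154,47.366) → (76.837,7.093) → (101.082,98.986) → (150.122,97.624) → (8.676,34.706)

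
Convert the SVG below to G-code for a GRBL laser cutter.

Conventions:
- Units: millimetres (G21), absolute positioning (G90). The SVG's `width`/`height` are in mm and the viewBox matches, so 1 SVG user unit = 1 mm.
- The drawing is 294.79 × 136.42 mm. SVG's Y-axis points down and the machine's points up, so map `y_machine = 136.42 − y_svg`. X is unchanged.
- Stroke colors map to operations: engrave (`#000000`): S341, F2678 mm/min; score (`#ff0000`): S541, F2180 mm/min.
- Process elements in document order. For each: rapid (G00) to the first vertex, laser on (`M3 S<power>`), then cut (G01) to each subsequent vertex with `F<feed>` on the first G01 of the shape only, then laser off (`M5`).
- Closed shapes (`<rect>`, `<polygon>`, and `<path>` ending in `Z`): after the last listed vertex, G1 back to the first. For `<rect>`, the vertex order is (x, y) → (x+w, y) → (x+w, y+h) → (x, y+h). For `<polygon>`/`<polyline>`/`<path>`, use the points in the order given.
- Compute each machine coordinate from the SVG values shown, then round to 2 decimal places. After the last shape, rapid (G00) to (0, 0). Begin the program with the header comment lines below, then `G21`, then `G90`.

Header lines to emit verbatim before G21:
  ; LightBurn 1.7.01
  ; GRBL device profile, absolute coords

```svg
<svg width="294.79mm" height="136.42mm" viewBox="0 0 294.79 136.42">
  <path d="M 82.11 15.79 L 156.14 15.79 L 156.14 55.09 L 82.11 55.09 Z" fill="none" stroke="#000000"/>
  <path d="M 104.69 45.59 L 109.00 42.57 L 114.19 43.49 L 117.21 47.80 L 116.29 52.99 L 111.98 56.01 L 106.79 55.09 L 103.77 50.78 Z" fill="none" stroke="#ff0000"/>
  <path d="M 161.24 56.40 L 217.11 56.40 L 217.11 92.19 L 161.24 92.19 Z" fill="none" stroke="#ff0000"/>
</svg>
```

Since the viewBox matches the mm dimensions, user units are millimetres directly. The only transform is the Y-flip y_m = 136.42 − y_svg.

Shape 1 is a rectangle drawn with `<path>`. Its stroke #000000 means engrave at S341, F2678. After flipping Y the toolpath is (82.11,120.63) → (156.14,120.63) → (156.14,81.33) → (82.11,81.33) → (82.11,120.63), returning to the start.

Shape 2 is a regular polygon drawn with `<path>`. Its stroke #ff0000 means score at S541, F2180. After flipping Y the toolpath is (104.69,90.83) → (109.00,93.85) → (114.19,92.93) → (117.21,88.62) → (116.29,83.43) → (111.98,80.41) → (106.79,81.33) → (103.77,85.64) → (104.69,90.83), returning to the start.

Shape 3 is a rectangle drawn with `<path>`. Its stroke #ff0000 means score at S541, F2180. After flipping Y the toolpath is (161.24,80.02) → (217.11,80.02) → (217.11,44.23) → (161.24,44.23) → (161.24,80.02), returning to the start.

; LightBurn 1.7.01
; GRBL device profile, absolute coords
G21
G90
G00 X82.11 Y120.63
M3 S341
G01 X156.14 Y120.63 F2678
G01 X156.14 Y81.33
G01 X82.11 Y81.33
G01 X82.11 Y120.63
M5
G00 X104.69 Y90.83
M3 S541
G01 X109.00 Y93.85 F2180
G01 X114.19 Y92.93
G01 X117.21 Y88.62
G01 X116.29 Y83.43
G01 X111.98 Y80.41
G01 X106.79 Y81.33
G01 X103.77 Y85.64
G01 X104.69 Y90.83
M5
G00 X161.24 Y80.02
M3 S541
G01 X217.11 Y80.02 F2180
G01 X217.11 Y44.23
G01 X161.24 Y44.23
G01 X161.24 Y80.02
M5
G00 X0.00 Y0.00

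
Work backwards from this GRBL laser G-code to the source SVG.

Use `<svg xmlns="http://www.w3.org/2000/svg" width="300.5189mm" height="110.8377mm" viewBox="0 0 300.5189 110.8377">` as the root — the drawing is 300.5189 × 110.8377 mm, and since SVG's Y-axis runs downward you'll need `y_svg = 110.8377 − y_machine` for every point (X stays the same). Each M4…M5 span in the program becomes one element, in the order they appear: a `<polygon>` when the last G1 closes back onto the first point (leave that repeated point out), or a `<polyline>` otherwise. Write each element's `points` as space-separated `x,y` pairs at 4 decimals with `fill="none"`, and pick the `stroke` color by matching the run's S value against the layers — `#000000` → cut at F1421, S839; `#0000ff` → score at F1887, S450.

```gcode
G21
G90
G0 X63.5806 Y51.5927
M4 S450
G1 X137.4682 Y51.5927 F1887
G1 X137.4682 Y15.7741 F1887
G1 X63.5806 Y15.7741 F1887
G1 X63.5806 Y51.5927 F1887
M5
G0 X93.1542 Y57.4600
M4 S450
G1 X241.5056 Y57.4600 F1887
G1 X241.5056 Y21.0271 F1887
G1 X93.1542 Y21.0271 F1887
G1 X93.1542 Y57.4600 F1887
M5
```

Machine Y-up, SVG Y-down with viewBox height 110.8377, so y_svg = 110.8377 − y_machine; X carries over. Every run uses S450, so all elements get stroke `#0000ff` (score).

Run 1: The run returns to its start, so emit a `<polygon>` with points (Y-flipped): 63.5806,59.2450 137.4682,59.2450 137.4682,95.0636 63.5806,95.0636.

Run 2: The run returns to its start, so emit a `<polygon>` with points (Y-flipped): 93.1542,53.3777 241.5056,53.3777 241.5056,89.8106 93.1542,89.8106.

<svg xmlns="http://www.w3.org/2000/svg" width="300.5189mm" height="110.8377mm" viewBox="0 0 300.5189 110.8377">
  <polygon points="63.5806,59.2450 137.4682,59.2450 137.4682,95.0636 63.5806,95.0636" fill="none" stroke="#0000ff"/>
  <polygon points="93.1542,53.3777 241.5056,53.3777 241.5056,89.8106 93.1542,89.8106" fill="none" stroke="#0000ff"/>
</svg>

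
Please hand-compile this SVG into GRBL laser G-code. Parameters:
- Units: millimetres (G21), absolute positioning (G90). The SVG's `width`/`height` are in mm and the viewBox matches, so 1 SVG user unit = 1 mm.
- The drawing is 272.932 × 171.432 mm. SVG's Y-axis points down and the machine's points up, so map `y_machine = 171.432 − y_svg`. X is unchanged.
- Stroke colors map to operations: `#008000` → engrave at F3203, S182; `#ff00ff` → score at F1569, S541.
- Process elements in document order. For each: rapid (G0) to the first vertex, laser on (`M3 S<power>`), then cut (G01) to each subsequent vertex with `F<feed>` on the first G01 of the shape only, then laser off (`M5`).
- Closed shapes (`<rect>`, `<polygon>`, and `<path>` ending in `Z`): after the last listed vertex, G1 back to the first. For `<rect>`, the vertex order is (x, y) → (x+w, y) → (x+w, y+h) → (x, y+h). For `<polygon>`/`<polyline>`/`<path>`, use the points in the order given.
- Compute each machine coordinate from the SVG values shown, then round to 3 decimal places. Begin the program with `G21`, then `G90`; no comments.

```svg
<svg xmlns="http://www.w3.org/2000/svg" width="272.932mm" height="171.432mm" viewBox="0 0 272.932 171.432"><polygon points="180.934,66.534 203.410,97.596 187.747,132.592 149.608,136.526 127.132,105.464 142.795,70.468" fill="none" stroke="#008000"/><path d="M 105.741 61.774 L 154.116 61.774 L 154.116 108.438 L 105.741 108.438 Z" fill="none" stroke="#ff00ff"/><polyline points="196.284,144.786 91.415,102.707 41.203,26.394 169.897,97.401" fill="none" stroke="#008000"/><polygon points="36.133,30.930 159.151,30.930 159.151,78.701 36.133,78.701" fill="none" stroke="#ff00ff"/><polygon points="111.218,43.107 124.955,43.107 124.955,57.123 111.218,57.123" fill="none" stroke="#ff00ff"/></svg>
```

G21
G90
G0 X180.934 Y104.898
M3 S182
G01 X203.410 Y73.836 F3203
G01 X187.747 Y38.840
G01 X149.608 Y34.906
G01 X127.132 Y65.968
G01 X142.795 Y100.964
G01 X180.934 Y104.898
M5
G0 X105.741 Y109.658
M3 S541
G01 X154.116 Y109.658 F1569
G01 X154.116 Y62.994
G01 X105.741 Y62.994
G01 X105.741 Y109.658
M5
G0 X196.284 Y26.646
M3 S182
G01 X91.415 Y68.725 F3203
G01 X41.203 Y145.038
G01 X169.897 Y74.031
M5
G0 X36.133 Y140.502
M3 S541
G01 X159.151 Y140.502 F1569
G01 X159.151 Y92.731
G01 X36.133 Y92.731
G01 X36.133 Y140.502
M5
G0 X111.218 Y128.325
M3 S541
G01 X124.955 Y128.325 F1569
G01 X124.955 Y114.309
G01 X111.218 Y114.309
G01 X111.218 Y128.325
M5

viewBox `0 0 272.932 171.432` with mm width/height → 1 unit = 1 mm. Flip: y_m = 171.432 − y_svg.

**Shape 1** — `<polygon>` regular polygon, stroke `#008000` → engrave (S182, F3203). Machine vertices: (180.934,104.898) → (203.410,73.836) → (187.747,38.840) → (149.608,34.906) → (127.132,65.968) → (142.795,100.964) → (180.934,104.898). Closed: final G1 returns to the first vertex.

**Shape 2** — `<path>` rectangle, stroke `#ff00ff` → score (S541, F1569). Machine vertices: (105.741,109.658) → (154.116,109.658) → (154.116,62.994) → (105.741,62.994) → (105.741,109.658). Closed: final G1 returns to the first vertex.

**Shape 3** — `<polyline>` open polyline, stroke `#008000` → engrave (S182, F3203). Machine vertices: (196.284,26.646) → (91.415,68.725) → (41.203,145.038) → (169.897,74.031). Open path.

**Shape 4** — `<polygon>` rectangle, stroke `#ff00ff` → score (S541, F1569). Machine vertices: (36.133,140.502) → (159.151,140.502) → (159.151,92.731) → (36.133,92.731) → (36.133,140.502). Closed: final G1 returns to the first vertex.

**Shape 5** — `<polygon>` rectangle, stroke `#ff00ff` → score (S541, F1569). Machine vertices: (111.218,128.325) → (124.955,128.325) → (124.955,114.309) → (111.218,114.309) → (111.218,128.325). Closed: final G1 returns to the first vertex.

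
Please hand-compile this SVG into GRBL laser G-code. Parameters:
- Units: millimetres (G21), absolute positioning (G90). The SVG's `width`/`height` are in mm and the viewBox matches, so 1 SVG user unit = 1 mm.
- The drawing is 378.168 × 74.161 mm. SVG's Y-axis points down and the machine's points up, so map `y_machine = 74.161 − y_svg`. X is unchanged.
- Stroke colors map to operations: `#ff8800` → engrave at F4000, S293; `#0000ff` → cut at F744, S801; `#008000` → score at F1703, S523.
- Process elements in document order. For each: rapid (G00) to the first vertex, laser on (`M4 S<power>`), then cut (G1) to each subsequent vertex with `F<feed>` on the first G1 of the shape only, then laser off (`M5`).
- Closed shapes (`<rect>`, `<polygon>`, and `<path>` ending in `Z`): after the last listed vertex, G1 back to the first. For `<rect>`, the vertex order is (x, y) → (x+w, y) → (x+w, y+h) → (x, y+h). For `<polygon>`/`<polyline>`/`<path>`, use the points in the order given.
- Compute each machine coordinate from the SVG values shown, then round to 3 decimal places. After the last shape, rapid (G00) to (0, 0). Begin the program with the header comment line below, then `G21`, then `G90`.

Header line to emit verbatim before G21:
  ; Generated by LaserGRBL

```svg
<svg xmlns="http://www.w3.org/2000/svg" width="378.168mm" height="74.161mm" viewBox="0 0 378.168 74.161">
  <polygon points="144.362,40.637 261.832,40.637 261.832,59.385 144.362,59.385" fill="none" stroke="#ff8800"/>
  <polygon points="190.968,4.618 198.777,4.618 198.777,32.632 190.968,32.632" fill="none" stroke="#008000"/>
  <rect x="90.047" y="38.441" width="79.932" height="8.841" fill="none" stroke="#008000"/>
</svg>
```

; Generated by LaserGRBL
G21
G90
G00 X144.362 Y33.524
M4 S293
G1 X261.832 Y33.524 F4000
G1 X261.832 Y14.776
G1 X144.362 Y14.776
G1 X144.362 Y33.524
M5
G00 X190.968 Y69.543
M4 S523
G1 X198.777 Y69.543 F1703
G1 X198.777 Y41.529
G1 X190.968 Y41.529
G1 X190.968 Y69.543
M5
G00 X90.047 Y35.720
M4 S523
G1 X169.979 Y35.720 F1703
G1 X169.979 Y26.879
G1 X90.047 Y26.879
G1 X90.047 Y35.720
M5
G00 X0.000 Y0.000

viewBox `0 0 378.168 74.161` with mm width/height → 1 unit = 1 mm. Flip: y_m = 74.161 − y_svg.

**Shape 1** — `<polygon>` rectangle, stroke `#ff8800` → engrave (S293, F4000). Machine vertices: (144.362,33.524) → (261.832,33.524) → (261.832,14.776) → (144.362,14.776) → (144.362,33.524). Closed: final G1 returns to the first vertex.

**Shape 2** — `<polygon>` rectangle, stroke `#008000` → score (S523, F1703). Machine vertices: (190.968,69.543) → (198.777,69.543) → (198.777,41.529) → (190.968,41.529) → (190.968,69.543). Closed: final G1 returns to the first vertex.

**Shape 3** — `<rect>` rectangle, stroke `#008000` → score (S523, F1703). Machine vertices: (90.047,35.720) → (169.979,35.720) → (169.979,26.879) → (90.047,26.879) → (90.047,35.720). Closed: final G1 returns to the first vertex.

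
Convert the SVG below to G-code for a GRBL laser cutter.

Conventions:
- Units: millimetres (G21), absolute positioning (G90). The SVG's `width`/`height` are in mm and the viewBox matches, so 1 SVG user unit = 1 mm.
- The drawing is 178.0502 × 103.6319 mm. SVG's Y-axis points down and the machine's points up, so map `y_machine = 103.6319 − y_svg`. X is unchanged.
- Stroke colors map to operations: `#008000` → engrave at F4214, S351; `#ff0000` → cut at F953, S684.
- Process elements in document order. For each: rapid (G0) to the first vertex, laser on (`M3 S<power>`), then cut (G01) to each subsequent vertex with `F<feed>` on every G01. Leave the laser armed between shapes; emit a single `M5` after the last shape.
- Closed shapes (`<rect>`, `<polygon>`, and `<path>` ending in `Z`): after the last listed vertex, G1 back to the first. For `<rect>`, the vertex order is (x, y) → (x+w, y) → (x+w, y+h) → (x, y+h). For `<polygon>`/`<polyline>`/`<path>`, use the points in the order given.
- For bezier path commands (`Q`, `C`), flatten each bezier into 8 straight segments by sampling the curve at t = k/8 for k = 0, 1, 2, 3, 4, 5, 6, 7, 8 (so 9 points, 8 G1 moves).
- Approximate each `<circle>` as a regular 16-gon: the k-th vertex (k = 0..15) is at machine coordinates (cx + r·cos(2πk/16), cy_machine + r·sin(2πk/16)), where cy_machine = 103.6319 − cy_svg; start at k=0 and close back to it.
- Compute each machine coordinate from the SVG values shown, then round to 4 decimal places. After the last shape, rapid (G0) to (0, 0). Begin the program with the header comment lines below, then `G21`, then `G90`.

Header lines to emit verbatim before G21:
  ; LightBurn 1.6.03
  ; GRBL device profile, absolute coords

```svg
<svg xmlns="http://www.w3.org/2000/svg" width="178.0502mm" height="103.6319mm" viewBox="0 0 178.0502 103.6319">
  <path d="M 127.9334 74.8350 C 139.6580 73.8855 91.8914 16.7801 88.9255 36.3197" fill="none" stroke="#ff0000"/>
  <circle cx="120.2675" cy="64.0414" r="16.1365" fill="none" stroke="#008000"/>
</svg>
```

; LightBurn 1.6.03
; GRBL device profile, absolute coords
G21
G90
G0 X127.9334 Y28.7969
M3 S684
G01 X129.7452 Y31.5259 F953
G01 X127.2018 Y37.9632 F953
G01 X121.5255 Y46.5527 F953
G01 X113.9384 Y55.7380 F953
G01 X105.6627 Y63.9628 F953
G01 X97.9205 Y69.6710 F953
G01 X91.9341 Y71.3062 F953
G01 X88.9255 Y67.3122 F953
G0 X136.4040 Y39.5905
M3 S351
G01 X135.1757 Y45.7657 F4214
G01 X131.6777 Y51.0007 F4214
G01 X126.4427 Y54.4987 F4214
G01 X120.2675 Y55.7270 F4214
G01 X114.0923 Y54.4987 F4214
G01 X108.8573 Y51.0007 F4214
G01 X105.3593 Y45.7657 F4214
G01 X104.1310 Y39.5905 F4214
G01 X105.3593 Y33.4153 F4214
G01 X108.8573 Y28.1803 F4214
G01 X114.0923 Y24.6823 F4214
G01 X120.2675 Y23.4540 F4214
G01 X126.4427 Y24.6823 F4214
G01 X131.6777 Y28.1803 F4214
G01 X135.1757 Y33.4153 F4214
G01 X136.4040 Y39.5905 F4214
M5
G0 X0.0000 Y0.0000

1 u = 1 mm; y_m = 103.6319 − y.

[1] `<path>` cubic bezier, #ff0000→cut S684 F953: (127.9334,28.7969) → (129.7452,31.5259) → (127.2018,37.9632) → (121.5255,46.5527) → (113.9384,55.7380) → (105.6627,63.9628) → (97.9205,69.6710) → (91.9341,71.3062) → (88.9255,67.3122)

[2] `<circle>` circle, #008000→engrave S351 F4214: (136.4040,39.5905) → (135.1757,45.7657) → (131.6777,51.0007) → (126.4427,54.4987) → (120.2675,55.7270) → (114.0923,54.4987) → (108.8573,51.0007) → (105.3593,45.7657) → (104.1310,39.5905) → (105.3593,33.4153) → (108.8573,28.1803) → (114.0923,24.6823) → (120.2675,23.4540) → (126.4427,24.6823) → (131.6777,28.1803) → (135.1757,33.4153) → (136.4040,39.5905) (closed)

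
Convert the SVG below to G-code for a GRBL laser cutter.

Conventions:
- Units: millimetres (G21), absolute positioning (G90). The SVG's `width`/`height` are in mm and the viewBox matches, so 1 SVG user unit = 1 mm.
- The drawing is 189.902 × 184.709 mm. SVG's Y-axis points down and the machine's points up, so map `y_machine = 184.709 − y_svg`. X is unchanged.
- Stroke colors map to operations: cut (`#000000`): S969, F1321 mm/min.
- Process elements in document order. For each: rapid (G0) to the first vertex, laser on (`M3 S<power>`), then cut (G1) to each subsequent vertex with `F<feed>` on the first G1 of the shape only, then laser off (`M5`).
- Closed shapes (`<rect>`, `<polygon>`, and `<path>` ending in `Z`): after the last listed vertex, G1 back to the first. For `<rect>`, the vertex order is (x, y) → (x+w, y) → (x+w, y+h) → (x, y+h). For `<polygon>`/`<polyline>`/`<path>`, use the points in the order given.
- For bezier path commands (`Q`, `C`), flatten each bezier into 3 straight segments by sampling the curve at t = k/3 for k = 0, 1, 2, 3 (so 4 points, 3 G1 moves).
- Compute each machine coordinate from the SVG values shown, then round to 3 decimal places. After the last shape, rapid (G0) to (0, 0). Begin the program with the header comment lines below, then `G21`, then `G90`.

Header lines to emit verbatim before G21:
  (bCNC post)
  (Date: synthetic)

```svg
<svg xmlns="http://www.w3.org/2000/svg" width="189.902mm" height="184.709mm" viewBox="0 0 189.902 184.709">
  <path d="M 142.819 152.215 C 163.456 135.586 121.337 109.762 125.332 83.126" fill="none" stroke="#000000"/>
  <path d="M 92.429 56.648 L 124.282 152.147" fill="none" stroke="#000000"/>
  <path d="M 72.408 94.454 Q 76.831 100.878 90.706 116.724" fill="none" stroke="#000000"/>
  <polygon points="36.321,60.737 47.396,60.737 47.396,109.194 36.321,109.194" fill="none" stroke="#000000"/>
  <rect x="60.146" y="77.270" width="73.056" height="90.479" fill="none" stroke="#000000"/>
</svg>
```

(bCNC post)
(Date: synthetic)
G21
G90
G0 X142.819 Y32.494
M3 S969
G1 X146.570 Y51.878 F1321
G1 X132.676 Y75.528
G1 X125.332 Y101.583
M5
G0 X92.429 Y128.061
M3 S969
G1 X124.282 Y32.562 F1321
M5
G0 X72.408 Y90.255
M3 S969
G1 X76.407 Y84.925 F1321
G1 X82.506 Y77.502
G1 X90.706 Y67.985
M5
G0 X36.321 Y123.972
M3 S969
G1 X47.396 Y123.972 F1321
G1 X47.396 Y75.515
G1 X36.321 Y75.515
G1 X36.321 Y123.972
M5
G0 X60.146 Y107.439
M3 S969
G1 X133.202 Y107.439 F1321
G1 X133.202 Y16.960
G1 X60.146 Y16.960
G1 X60.146 Y107.439
M5
G0 X0.000 Y0.000

viewBox `0 0 189.902 184.709` with mm width/height → 1 unit = 1 mm. Flip: y_m = 184.709 − y_svg.

**Shape 1** — `<path>` cubic bezier, stroke `#000000` → cut (S969, F1321). Control points (SVG): P0=(142.819,152.215), P1=(163.456,135.586), P2=(121.337,109.762), P3=(125.332,83.126); sampled at t=k/3. Machine vertices: (142.819,32.494) → (146.570,51.878) → (132.676,75.528) → (125.332,101.583). Open path.

**Shape 2** — `<path>` line segment, stroke `#000000` → cut (S969, F1321). Machine vertices: (92.429,128.061) → (124.282,32.562). Open path.

**Shape 3** — `<path>` quadratic bezier, stroke `#000000` → cut (S969, F1321). Control points (SVG): P0=(72.408,94.454), P1=(76.831,100.878), P2=(90.706,116.724); sampled at t=k/3. Machine vertices: (72.408,90.255) → (76.407,84.925) → (82.506,77.502) → (90.706,67.985). Open path.

**Shape 4** — `<polygon>` rectangle, stroke `#000000` → cut (S969, F1321). Machine vertices: (36.321,123.972) → (47.396,123.972) → (47.396,75.515) → (36.321,75.515) → (36.321,123.972). Closed: final G1 returns to the first vertex.

**Shape 5** — `<rect>` rectangle, stroke `#000000` → cut (S969, F1321). Machine vertices: (60.146,107.439) → (133.202,107.439) → (133.202,16.960) → (60.146,16.960) → (60.146,107.439). Closed: final G1 returns to the first vertex.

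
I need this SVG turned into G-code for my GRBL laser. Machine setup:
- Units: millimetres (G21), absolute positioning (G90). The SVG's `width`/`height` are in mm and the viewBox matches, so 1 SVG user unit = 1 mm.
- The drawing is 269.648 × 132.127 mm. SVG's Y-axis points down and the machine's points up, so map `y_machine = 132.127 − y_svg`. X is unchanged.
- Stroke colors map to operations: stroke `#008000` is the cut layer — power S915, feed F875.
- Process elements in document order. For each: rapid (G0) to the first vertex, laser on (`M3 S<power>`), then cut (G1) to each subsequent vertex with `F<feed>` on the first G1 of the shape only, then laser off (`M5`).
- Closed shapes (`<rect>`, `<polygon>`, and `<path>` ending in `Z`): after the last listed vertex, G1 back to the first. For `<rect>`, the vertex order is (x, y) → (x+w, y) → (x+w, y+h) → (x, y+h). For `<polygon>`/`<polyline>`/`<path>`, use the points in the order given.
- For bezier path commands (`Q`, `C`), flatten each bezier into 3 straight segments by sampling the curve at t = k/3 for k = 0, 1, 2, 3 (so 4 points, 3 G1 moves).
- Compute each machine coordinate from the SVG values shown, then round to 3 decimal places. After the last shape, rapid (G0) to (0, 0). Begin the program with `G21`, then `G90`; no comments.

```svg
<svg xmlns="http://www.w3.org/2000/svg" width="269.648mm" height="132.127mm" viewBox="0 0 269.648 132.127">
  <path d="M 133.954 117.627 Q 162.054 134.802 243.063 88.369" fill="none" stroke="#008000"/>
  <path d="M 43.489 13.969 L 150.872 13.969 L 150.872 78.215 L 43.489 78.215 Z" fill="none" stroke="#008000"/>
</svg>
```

viewBox `0 0 269.648 132.127` with mm width/height → 1 unit = 1 mm. Flip: y_m = 132.127 − y_svg.

**Shape 1** — `<path>` quadratic bezier, stroke `#008000` → cut (S915, F875). Control points (SVG): P0=(133.954,117.627), P1=(162.054,134.802), P2=(243.063,88.369); sampled at t=k/3. Machine vertices: (133.954,14.500) → (158.566,10.118) → (194.936,19.870) → (243.063,43.758). Open path.

**Shape 2** — `<path>` rectangle, stroke `#008000` → cut (S915, F875). Machine vertices: (43.489,118.158) → (150.872,118.158) → (150.872,53.912) → (43.489,53.912) → (43.489,118.158). Closed: final G1 returns to the first vertex.

G21
G90
G0 X133.954 Y14.500
M3 S915
G1 X158.566 Y10.118 F875
G1 X194.936 Y19.870
G1 X243.063 Y43.758
M5
G0 X43.489 Y118.158
M3 S915
G1 X150.872 Y118.158 F875
G1 X150.872 Y53.912
G1 X43.489 Y53.912
G1 X43.489 Y118.158
M5
G0 X0.000 Y0.000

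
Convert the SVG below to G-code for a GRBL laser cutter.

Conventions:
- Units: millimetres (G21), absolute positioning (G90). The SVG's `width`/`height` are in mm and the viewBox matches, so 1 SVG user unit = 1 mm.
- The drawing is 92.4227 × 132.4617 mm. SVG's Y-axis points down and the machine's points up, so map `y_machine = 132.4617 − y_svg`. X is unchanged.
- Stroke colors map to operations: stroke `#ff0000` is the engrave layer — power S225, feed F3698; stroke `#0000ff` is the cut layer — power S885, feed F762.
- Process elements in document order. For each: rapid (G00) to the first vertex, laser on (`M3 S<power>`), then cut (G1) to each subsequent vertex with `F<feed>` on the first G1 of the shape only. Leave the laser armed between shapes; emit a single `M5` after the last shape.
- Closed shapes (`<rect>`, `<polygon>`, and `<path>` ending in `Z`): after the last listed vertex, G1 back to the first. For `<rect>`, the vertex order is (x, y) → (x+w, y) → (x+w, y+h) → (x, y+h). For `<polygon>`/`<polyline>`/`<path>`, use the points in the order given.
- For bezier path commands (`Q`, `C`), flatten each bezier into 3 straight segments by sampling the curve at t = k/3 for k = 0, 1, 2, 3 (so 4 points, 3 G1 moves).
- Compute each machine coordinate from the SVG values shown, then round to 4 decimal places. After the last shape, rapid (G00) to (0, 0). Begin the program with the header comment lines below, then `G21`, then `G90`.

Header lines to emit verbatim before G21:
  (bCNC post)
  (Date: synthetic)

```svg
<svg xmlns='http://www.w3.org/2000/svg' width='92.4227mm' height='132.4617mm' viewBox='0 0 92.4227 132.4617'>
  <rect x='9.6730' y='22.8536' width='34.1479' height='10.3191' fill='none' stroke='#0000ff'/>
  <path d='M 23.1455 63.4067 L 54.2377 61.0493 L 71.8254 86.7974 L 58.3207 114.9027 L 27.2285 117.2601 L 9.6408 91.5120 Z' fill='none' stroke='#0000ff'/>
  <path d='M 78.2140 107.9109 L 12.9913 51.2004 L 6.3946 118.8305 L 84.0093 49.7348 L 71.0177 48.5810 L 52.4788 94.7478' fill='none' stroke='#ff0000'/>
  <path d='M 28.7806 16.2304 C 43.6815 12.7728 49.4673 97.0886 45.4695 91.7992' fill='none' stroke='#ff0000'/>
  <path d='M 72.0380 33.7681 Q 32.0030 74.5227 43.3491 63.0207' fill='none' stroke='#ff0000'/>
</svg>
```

Since the viewBox matches the mm dimensions, user units are millimetres directly. The only transform is the Y-flip y_m = 132.4617 − y_svg.

Shape 1 is a rectangle drawn with `<rect>`. Its stroke #0000ff means cut at S885, F762. After flipping Y the toolpath is (9.6730,109.6081) → (43.8209,109.6081) → (43.8209,99.2890) → (9.6730,99.2890) → (9.6730,109.6081), returning to the start.

Shape 2 is a regular polygon drawn with `<path>`. Its stroke #0000ff means cut at S885, F762. After flipping Y the toolpath is (23.1455,69.0550) → (54.2377,71.4124) → (71.8254,45.6643) → (58.3207,17.5590) → (27.2285,15.2016) → (9.6408,40.9497) → (23.1455,69.0550), returning to the start.

Shape 3 is a open polyline drawn with `<path>`. Its stroke #ff0000 means engrave at S225, F3698. After flipping Y the toolpath is (78.2140,24.5508) → (12.9913,81.2613) → (6.3946,13.6312) → (84.0093,82.7269) → (71.0177,83.8807) → (52.4788,37.7139).

Shape 4 is a cubic bezier drawn with `<path>`. Its stroke #ff0000 means engrave at S225, F3698. After flipping Y the toolpath is (28.7806,116.2313) → (40.6184,97.0007) → (46.2309,58.6719) → (45.4695,40.6625).

Shape 5 is a quadratic bezier drawn with `<path>`. Its stroke #ff0000 means engrave at S225, F3698. After flipping Y the toolpath is (72.0380,98.6936) → (51.0570,77.3302) → (41.4940,67.5793) → (43.3491,69.4410).

(bCNC post)
(Date: synthetic)
G21
G90
G00 X9.6730 Y109.6081
M3 S885
G1 X43.8209 Y109.6081 F762
G1 X43.8209 Y99.2890
G1 X9.6730 Y99.2890
G1 X9.6730 Y109.6081
G00 X23.1455 Y69.0550
M3 S885
G1 X54.2377 Y71.4124 F762
G1 X71.8254 Y45.6643
G1 X58.3207 Y17.5590
G1 X27.2285 Y15.2016
G1 X9.6408 Y40.9497
G1 X23.1455 Y69.0550
G00 X78.2140 Y24.5508
M3 S225
G1 X12.9913 Y81.2613 F3698
G1 X6.3946 Y13.6312
G1 X84.0093 Y82.7269
G1 X71.0177 Y83.8807
G1 X52.4788 Y37.7139
G00 X28.7806 Y116.2313
M3 S225
G1 X40.6184 Y97.0007 F3698
G1 X46.2309 Y58.6719
G1 X45.4695 Y40.6625
G00 X72.0380 Y98.6936
M3 S225
G1 X51.0570 Y77.3302 F3698
G1 X41.4940 Y67.5793
G1 X43.3491 Y69.4410
M5
G00 X0.0000 Y0.0000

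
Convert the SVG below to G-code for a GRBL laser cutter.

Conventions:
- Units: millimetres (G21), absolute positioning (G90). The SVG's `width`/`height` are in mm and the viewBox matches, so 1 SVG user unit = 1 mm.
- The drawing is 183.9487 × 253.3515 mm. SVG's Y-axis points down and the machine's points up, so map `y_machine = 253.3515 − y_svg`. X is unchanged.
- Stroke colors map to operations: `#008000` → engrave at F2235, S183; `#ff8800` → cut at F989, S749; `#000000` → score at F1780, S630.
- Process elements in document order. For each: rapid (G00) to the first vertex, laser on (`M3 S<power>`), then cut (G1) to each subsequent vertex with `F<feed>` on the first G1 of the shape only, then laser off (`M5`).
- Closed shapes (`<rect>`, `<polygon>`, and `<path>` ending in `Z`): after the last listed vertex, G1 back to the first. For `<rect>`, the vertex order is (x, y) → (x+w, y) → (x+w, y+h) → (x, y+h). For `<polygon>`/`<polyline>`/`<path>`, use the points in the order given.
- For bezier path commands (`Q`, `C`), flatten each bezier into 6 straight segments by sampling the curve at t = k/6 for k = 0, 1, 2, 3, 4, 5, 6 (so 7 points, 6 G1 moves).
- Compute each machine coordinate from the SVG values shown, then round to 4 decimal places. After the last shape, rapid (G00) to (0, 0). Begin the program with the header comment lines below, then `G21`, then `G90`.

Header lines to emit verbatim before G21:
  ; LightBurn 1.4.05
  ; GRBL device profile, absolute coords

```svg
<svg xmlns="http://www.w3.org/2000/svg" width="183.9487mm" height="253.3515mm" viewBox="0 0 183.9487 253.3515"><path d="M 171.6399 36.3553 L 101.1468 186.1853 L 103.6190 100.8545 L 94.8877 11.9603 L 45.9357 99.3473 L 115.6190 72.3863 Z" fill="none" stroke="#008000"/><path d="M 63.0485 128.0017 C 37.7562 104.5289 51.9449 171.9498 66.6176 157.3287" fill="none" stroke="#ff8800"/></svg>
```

; LightBurn 1.4.05
; GRBL device profile, absolute coords
G21
G90
G00 X171.6399 Y216.9962
M3 S183
G1 X101.1468 Y67.1662 F2235
G1 X103.6190 Y152.4970
G1 X94.8877 Y241.3912
G1 X45.9357 Y154.0042
G1 X115.6190 Y180.9652
G1 X171.6399 Y216.9962
M5
G00 X63.0485 Y125.3498
M3 S749
G1 X53.5119 Y130.3124 F989
G1 X49.4722 Y124.9297
G1 X49.8462 Y114.0057
G1 X53.5506 Y102.3440
G1 X59.5021 Y94.7485
G1 X66.6176 Y96.0228
M5
G00 X0.0000 Y0.0000

viewBox `0 0 183.9487 253.3515` with mm width/height → 1 unit = 1 mm. Flip: y_m = 253.3515 − y_svg.

**Shape 1** — `<path>` closed polygon, stroke `#008000` → engrave (S183, F2235). Machine vertices: (171.6399,216.9962) → (101.1468,67.1662) → (103.6190,152.4970) → (94.8877,241.3912) → (45.9357,154.0042) → (115.6190,180.9652) → (171.6399,216.9962). Closed: final G1 returns to the first vertex.

**Shape 2** — `<path>` cubic bezier, stroke `#ff8800` → cut (S749, F989). Control points (SVG): P0=(63.0485,128.0017), P1=(37.7562,104.5289), P2=(51.9449,171.9498), P3=(66.6176,157.3287); sampled at t=k/6. Machine vertices: (63.0485,125.3498) → (53.5119,130.3124) → (49.4722,124.9297) → (49.8462,114.0057) → (53.5506,102.3440) → (59.5021,94.7485) → (66.6176,96.0228). Open path.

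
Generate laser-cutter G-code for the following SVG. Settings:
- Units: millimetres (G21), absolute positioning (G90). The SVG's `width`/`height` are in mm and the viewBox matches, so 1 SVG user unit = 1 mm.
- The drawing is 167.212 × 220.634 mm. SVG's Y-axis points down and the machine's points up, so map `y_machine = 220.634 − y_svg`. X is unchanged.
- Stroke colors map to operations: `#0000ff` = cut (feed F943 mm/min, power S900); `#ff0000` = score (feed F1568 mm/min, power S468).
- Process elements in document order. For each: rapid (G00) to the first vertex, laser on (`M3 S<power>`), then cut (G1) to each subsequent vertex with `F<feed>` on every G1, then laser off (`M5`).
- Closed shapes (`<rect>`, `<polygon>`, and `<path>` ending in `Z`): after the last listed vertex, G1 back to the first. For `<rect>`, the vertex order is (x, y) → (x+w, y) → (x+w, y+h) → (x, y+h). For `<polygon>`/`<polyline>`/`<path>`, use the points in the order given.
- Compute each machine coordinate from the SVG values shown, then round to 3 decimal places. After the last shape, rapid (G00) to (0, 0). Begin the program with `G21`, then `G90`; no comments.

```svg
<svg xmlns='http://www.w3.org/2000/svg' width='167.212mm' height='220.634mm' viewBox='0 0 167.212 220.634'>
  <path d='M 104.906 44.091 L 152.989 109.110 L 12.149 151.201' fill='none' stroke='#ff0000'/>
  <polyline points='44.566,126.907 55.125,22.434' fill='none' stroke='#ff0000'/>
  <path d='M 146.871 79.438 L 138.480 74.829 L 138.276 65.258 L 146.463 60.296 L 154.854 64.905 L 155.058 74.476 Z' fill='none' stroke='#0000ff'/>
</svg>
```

G21
G90
G00 X104.906 Y176.543
M3 S468
G1 X152.989 Y111.524 F1568
G1 X12.149 Y69.433 F1568
M5
G00 X44.566 Y93.727
M3 S468
G1 X55.125 Y198.200 F1568
M5
G00 X146.871 Y141.196
M3 S900
G1 X138.480 Y145.805 F943
G1 X138.276 Y155.376 F943
G1 X146.463 Y160.338 F943
G1 X154.854 Y155.729 F943
G1 X155.058 Y146.158 F943
G1 X146.871 Y141.196 F943
M5
G00 X0.000 Y0.000

Since the viewBox matches the mm dimensions, user units are millimetres directly. The only transform is the Y-flip y_m = 220.634 − y_svg.

Shape 1 is a open polyline drawn with `<path>`. Its stroke #ff0000 means score at S468, F1568. After flipping Y the toolpath is (104.906,176.543) → (152.989,111.524) → (12.149,69.433).

Shape 2 is a line segment drawn with `<polyline>`. Its stroke #ff0000 means score at S468, F1568. After flipping Y the toolpath is (44.566,93.727) → (55.125,198.200).

Shape 3 is a regular polygon drawn with `<path>`. Its stroke #0000ff means cut at S900, F943. After flipping Y the toolpath is (146.871,141.196) → (138.480,145.805) → (138.276,155.376) → (146.463,160.338) → (154.854,155.729) → (155.058,146.158) → (146.871,141.196), returning to the start.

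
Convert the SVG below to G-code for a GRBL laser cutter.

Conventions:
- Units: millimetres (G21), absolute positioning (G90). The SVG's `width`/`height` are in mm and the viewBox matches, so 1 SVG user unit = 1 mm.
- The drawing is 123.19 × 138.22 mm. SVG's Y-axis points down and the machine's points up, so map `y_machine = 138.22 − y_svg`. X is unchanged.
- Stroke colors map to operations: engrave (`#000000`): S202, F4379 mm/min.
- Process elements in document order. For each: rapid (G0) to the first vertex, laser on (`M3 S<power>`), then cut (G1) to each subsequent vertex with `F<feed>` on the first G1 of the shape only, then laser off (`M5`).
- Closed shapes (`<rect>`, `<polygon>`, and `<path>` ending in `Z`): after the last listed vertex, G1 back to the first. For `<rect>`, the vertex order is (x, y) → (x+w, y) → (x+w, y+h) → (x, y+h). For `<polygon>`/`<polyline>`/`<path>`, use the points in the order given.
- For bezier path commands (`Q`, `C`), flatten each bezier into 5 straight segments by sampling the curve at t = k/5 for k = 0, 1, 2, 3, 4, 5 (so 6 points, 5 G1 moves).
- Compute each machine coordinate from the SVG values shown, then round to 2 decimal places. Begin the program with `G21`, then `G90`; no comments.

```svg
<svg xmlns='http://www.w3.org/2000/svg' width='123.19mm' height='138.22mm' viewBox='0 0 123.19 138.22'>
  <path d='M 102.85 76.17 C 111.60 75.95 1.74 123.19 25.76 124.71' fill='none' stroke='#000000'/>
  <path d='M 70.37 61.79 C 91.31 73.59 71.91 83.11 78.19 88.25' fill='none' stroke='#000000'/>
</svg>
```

G21
G90
G0 X102.85 Y62.05
M3 S202
G1 X95.89 Y57.23 F4379
G1 X72.58 Y45.50
G1 X45.04 Y31.32
G1 X25.39 Y19.16
G1 X25.76 Y13.51
M5
G0 X70.37 Y76.43
M3 S202
G1 X78.62 Y69.64 F4379
G1 X80.36 Y63.50
G1 X78.76 Y58.11
G1 X76.98 Y53.56
G1 X78.19 Y49.97
M5

viewBox `0 0 123.19 138.22` with mm width/height → 1 unit = 1 mm. Flip: y_m = 138.22 − y_svg.

**Shape 1** — `<path>` cubic bezier, stroke `#000000` → engrave (S202, F4379). Control points (SVG): P0=(102.85,76.17), P1=(111.60,75.95), P2=(1.74,123.19), P3=(25.76,124.71); sampled at t=k/5. Machine vertices: (102.85,62.05) → (95.89,57.23) → (72.58,45.50) → (45.04,31.32) → (25.39,19.16) → (25.76,13.51). Open path.

**Shape 2** — `<path>` cubic bezier, stroke `#000000` → engrave (S202, F4379). Control points (SVG): P0=(70.37,61.79), P1=(91.31,73.59), P2=(71.91,83.11), P3=(78.19,88.25); sampled at t=k/5. Machine vertices: (70.37,76.43) → (78.62,69.64) → (80.36,63.50) → (78.76,58.11) → (76.98,53.56) → (78.19,49.97). Open path.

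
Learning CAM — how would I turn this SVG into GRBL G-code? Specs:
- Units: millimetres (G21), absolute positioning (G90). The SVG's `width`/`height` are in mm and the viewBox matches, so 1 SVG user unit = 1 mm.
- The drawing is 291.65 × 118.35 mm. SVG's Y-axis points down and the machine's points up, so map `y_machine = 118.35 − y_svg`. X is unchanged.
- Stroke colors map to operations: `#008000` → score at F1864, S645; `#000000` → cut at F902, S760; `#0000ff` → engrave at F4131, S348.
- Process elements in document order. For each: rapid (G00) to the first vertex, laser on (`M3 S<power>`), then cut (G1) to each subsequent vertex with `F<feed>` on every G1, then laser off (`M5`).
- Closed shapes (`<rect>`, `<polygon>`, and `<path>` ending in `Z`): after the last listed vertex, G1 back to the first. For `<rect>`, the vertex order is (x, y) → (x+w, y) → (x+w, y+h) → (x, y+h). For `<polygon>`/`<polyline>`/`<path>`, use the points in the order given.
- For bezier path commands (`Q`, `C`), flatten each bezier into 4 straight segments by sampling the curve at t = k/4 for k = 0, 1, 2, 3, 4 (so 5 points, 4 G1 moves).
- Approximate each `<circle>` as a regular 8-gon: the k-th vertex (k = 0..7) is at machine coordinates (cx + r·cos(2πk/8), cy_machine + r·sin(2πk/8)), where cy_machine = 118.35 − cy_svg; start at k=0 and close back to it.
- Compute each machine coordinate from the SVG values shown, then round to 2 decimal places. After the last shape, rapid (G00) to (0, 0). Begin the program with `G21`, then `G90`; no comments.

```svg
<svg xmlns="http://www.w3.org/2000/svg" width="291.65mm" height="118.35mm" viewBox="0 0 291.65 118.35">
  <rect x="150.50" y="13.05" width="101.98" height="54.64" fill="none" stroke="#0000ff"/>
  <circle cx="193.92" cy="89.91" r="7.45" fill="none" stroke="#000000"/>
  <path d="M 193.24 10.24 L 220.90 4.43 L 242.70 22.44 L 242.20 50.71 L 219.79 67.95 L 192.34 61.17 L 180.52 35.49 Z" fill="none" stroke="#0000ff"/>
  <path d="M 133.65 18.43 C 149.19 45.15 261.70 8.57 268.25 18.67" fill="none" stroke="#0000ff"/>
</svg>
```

1 u = 1 mm; y_m = 118.35 − y.

[1] `<rect>` rectangle, #0000ff→engrave S348 F4131: (150.50,105.30) → (252.48,105.30) → (252.48,50.66) → (150.50,50.66) → (150.50,105.30) (closed)

[2] `<circle>` circle, #000000→cut S760 F902: (201.37,28.44) → (199.19,33.71) → (193.92,35.89) → (188.65,33.71) → (186.47,28.44) → (188.65,23.17) → (193.92,20.99) → (199.19,23.17) → (201.37,28.44) (closed)

[3] `<path>` regular polygon, #0000ff→engrave S348 F4131: (193.24,108.11) → (220.90,113.92) → (242.70,95.91) → (242.20,67.64) → (219.79,50.40) → (192.34,57.18) → (180.52,82.86) → (193.24,108.11) (closed)

[4] `<path>` cubic bezier, #0000ff→engrave S348 F4131: (133.65,99.92) → (160.32,90.03) → (204.32,93.57) → (246.64,100.22) → (268.25,99.68)

G21
G90
G00 X150.50 Y105.30
M3 S348
G1 X252.48 Y105.30 F4131
G1 X252.48 Y50.66 F4131
G1 X150.50 Y50.66 F4131
G1 X150.50 Y105.30 F4131
M5
G00 X201.37 Y28.44
M3 S760
G1 X199.19 Y33.71 F902
G1 X193.92 Y35.89 F902
G1 X188.65 Y33.71 F902
G1 X186.47 Y28.44 F902
G1 X188.65 Y23.17 F902
G1 X193.92 Y20.99 F902
G1 X199.19 Y23.17 F902
G1 X201.37 Y28.44 F902
M5
G00 X193.24 Y108.11
M3 S348
G1 X220.90 Y113.92 F4131
G1 X242.70 Y95.91 F4131
G1 X242.20 Y67.64 F4131
G1 X219.79 Y50.40 F4131
G1 X192.34 Y57.18 F4131
G1 X180.52 Y82.86 F4131
G1 X193.24 Y108.11 F4131
M5
G00 X133.65 Y99.92
M3 S348
G1 X160.32 Y90.03 F4131
G1 X204.32 Y93.57 F4131
G1 X246.64 Y100.22 F4131
G1 X268.25 Y99.68 F4131
M5
G00 X0.00 Y0.00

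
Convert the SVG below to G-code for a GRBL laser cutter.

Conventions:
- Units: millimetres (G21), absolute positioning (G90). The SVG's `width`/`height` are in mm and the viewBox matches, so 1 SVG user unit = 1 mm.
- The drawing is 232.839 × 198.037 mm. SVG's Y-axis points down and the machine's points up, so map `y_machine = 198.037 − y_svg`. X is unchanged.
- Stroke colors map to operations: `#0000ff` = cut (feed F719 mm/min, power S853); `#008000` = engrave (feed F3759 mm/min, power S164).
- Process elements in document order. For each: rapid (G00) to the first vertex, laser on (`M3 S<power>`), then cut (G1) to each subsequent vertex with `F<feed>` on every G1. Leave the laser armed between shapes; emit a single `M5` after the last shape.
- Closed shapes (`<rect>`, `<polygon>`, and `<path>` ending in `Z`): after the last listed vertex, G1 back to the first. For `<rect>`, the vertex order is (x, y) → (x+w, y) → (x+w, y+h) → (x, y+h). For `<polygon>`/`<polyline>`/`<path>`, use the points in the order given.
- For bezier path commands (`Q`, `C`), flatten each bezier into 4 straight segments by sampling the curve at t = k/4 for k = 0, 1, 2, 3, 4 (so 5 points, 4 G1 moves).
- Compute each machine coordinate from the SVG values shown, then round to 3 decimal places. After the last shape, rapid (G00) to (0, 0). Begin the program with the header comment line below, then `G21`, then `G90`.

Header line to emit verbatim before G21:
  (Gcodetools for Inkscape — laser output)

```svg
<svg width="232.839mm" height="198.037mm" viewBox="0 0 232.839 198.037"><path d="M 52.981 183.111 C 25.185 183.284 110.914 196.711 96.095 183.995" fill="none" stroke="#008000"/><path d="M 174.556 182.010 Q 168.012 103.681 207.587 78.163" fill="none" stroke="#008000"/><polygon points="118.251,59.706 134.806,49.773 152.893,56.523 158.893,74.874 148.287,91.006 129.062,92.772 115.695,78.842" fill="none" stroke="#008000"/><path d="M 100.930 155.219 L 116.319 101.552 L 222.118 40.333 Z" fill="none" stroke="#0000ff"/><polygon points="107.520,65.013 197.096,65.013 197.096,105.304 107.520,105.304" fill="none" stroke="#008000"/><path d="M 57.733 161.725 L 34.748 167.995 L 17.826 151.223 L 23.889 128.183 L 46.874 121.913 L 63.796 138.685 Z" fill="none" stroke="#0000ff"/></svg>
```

viewBox `0 0 232.839 198.037` with mm width/height → 1 unit = 1 mm. Flip: y_m = 198.037 − y_svg.

**Shape 1** — `<path>` cubic bezier, stroke `#008000` → engrave (S164, F3759). Control points (SVG): P0=(52.981,183.111), P1=(25.185,183.284), P2=(110.914,196.711), P3=(96.095,183.995); sampled at t=k/4. Machine vertices: (52.981,14.926) → (50.075,12.927) → (69.672,9.651) → (91.701,8.791) → (96.095,14.042). Open path.

**Shape 2** — `<path>` quadratic bezier, stroke `#008000` → engrave (S164, F3759). Control points (SVG): P0=(174.556,182.010), P1=(168.012,103.681), P2=(207.587,78.163); sampled at t=k/4. Machine vertices: (174.556,16.027) → (174.166,51.891) → (179.542,81.153) → (190.682,103.814) → (207.587,119.874). Open path.

**Shape 3** — `<polygon>` regular polygon, stroke `#008000` → engrave (S164, F3759). Machine vertices: (118.251,138.331) → (134.806,148.264) → (152.893,141.514) → (158.893,123.163) → (148.287,107.031) → (129.062,105.265) → (115.695,119.195) → (118.251,138.331). Closed: final G1 returns to the first vertex.

**Shape 4** — `<path>` closed polygon, stroke `#0000ff` → cut (S853, F719). Machine vertices: (100.930,42.818) → (116.319,96.485) → (222.118,157.704) → (100.930,42.818). Closed: final G1 returns to the first vertex.

**Shape 5** — `<polygon>` rectangle, stroke `#008000` → engrave (S164, F3759). Machine vertices: (107.520,133.024) → (197.096,133.024) → (197.096,92.733) → (107.520,92.733) → (107.520,133.024). Closed: final G1 returns to the first vertex.

**Shape 6** — `<path>` regular polygon, stroke `#0000ff` → cut (S853, F719). Machine vertices: (57.733,36.312) → (34.748,30.042) → (17.826,46.814) → (23.889,69.854) → (46.874,76.124) → (63.796,59.352) → (57.733,36.312). Closed: final G1 returns to the first vertex.

(Gcodetools for Inkscape — laser output)
G21
G90
G00 X52.981 Y14.926
M3 S164
G1 X50.075 Y12.927 F3759
G1 X69.672 Y9.651 F3759
G1 X91.701 Y8.791 F3759
G1 X96.095 Y14.042 F3759
G00 X174.556 Y16.027
M3 S164
G1 X174.166 Y51.891 F3759
G1 X179.542 Y81.153 F3759
G1 X190.682 Y103.814 F3759
G1 X207.587 Y119.874 F3759
G00 X118.251 Y138.331
M3 S164
G1 X134.806 Y148.264 F3759
G1 X152.893 Y141.514 F3759
G1 X158.893 Y123.163 F3759
G1 X148.287 Y107.031 F3759
G1 X129.062 Y105.265 F3759
G1 X115.695 Y119.195 F3759
G1 X118.251 Y138.331 F3759
G00 X100.930 Y42.818
M3 S853
G1 X116.319 Y96.485 F719
G1 X222.118 Y157.704 F719
G1 X100.930 Y42.818 F719
G00 X107.520 Y133.024
M3 S164
G1 X197.096 Y133.024 F3759
G1 X197.096 Y92.733 F3759
G1 X107.520 Y92.733 F3759
G1 X107.520 Y133.024 F3759
G00 X57.733 Y36.312
M3 S853
G1 X34.748 Y30.042 F719
G1 X17.826 Y46.814 F719
G1 X23.889 Y69.854 F719
G1 X46.874 Y76.124 F719
G1 X63.796 Y59.352 F719
G1 X57.733 Y36.312 F719
M5
G00 X0.000 Y0.000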